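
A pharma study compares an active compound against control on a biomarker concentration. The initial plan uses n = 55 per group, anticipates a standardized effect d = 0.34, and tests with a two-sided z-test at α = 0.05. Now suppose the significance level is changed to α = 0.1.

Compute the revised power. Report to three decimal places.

Power ≈ 0.555

δ = d·√(n/2) = 0.34 × √(55/2) = 1.7830 (unchanged). New critical value: z_{0.05} = 1.645.
Revised power = Φ(δ − 1.645) + Φ(−δ − 1.645) = Φ(0.138) + Φ(-3.428) = 0.5549 + 0.0003 = 0.5552.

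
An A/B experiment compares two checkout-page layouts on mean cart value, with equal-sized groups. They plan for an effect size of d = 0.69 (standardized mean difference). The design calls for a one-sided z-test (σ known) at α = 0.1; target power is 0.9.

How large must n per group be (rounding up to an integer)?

n = 28 per group

For power 0.9 need Φ(δ − z_{0.1}) = 0.9, so δ = z_{0.1} + z_{0.10} = 1.282 + 1.282 = 2.563.
δ = d·√(n/2) ⇒ n = 2(δ/d)² = 2 × (2.563 / 0.69)² = 27.60.
Rounding up, n = 28 per group.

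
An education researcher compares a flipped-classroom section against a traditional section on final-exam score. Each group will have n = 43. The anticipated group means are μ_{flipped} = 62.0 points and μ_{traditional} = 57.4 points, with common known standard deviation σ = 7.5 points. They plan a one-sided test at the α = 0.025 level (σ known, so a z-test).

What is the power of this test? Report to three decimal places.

Power ≈ 0.812

Standardized effect: d = |μ_{flipped} − μ_{traditional}| / σ = |62.0 − 57.4| / 7.5 = 0.6133
Noncentrality parameter: δ = d·√(n/2) = 0.6133 × √(43/2) = 2.8439
Critical value for a one-sided test at α = 0.025: z_α = 1.960.
Power = Φ(δ − 1.960) = Φ(0.884) = 0.8116.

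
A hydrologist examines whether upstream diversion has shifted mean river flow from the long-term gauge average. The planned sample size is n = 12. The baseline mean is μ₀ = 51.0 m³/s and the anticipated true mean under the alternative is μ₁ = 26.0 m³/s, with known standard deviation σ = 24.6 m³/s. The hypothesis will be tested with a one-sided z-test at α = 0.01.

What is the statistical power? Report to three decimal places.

Power ≈ 0.884

Standardized effect: d = |μ₁ − μ₀| / σ = |26.0 − 51.0| / 24.6 = 1.0163
Noncentrality parameter: δ = d·√n = 1.0163 × √12 = 3.5204
One-sided α = 0.01 → critical value z_{0.01} = 2.326.
Power = P(Z > 2.326 − δ) = Φ(1.194) = 0.8838.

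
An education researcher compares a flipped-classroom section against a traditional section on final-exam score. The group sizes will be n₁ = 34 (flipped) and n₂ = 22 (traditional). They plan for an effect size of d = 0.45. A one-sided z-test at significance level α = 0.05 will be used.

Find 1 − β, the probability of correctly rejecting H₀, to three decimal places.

Power ≈ 0.500

Noncentrality parameter: δ = d / √(1/n₁ + 1/n₂) = 0.45 / √(1/34 + 1/22) = 1.6446
One-sided α = 0.05 → critical value z_{0.05} = 1.645.
Power = Φ(δ − 1.645) = Φ(0.000) = 0.4999.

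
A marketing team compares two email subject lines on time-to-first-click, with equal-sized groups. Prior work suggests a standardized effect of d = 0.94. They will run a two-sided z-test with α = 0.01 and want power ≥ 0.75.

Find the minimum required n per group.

n = 24 per group

Set Φ(δ − 2.576) = 0.75; then δ − 2.576 = Φ⁻¹(0.75) = 0.674, giving δ = 3.250.
(For δ > 0 the lower-tail rejection region contributes negligibly to power, so the one-term inversion is standard.)
δ = d·√(n/2) ⇒ n = 2(δ/d)² = 2 × (3.250 / 0.94)² = 23.91.
Round up to the next whole unit.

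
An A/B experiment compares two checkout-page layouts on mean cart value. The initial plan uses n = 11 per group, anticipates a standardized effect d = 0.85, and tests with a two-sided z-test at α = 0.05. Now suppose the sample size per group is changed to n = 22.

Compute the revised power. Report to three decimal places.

With n = 22 per group: δ = d·√(n/2) = 0.85 × √(22/2) = 2.8191. Critical value z_{0.025} = 1.960.
Revised power = Φ(δ − 1.960) + Φ(−δ − 1.960) = Φ(0.859) + Φ(-4.779) = 0.8049 + 0.0000 = 0.8049.

Power ≈ 0.805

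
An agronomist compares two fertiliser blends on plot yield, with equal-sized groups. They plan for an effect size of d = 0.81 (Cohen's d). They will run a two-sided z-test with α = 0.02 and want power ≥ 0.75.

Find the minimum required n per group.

Set Φ(δ − 2.326) = 0.75; then δ − 2.326 = Φ⁻¹(0.75) = 0.674, giving δ = 3.001.
(Ignoring the negligible lower-tail rejection probability gives the usual closed-form inversion.)
δ = d·√(n/2) ⇒ n = 2(δ/d)² = 2 × (3.001 / 0.81)² = 27.45.
Round up to the next whole unit.

n = 28 per group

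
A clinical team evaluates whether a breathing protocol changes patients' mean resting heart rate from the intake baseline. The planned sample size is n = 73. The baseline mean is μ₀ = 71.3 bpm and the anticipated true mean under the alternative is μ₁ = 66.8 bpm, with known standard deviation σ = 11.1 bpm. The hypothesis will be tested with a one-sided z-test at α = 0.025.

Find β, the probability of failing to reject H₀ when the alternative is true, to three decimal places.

Standardized effect: d = |μ₁ − μ₀| / σ = |66.8 − 71.3| / 11.1 = 0.4054
Noncentrality parameter: δ = d·√n = 0.4054 × √73 = 3.4638
Critical value for a one-sided test at α = 0.025: z_α = 1.960.
Power = Φ(δ − 1.960) = Φ(1.504) = 0.9337.
Type II error: β = 1 − power = 1 − 0.9337 = 0.0663.

β ≈ 0.066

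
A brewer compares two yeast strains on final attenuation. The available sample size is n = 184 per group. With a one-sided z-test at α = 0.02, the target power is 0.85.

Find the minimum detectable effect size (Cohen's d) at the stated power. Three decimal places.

d ≈ 0.322

Required noncentrality: δ = z_{0.02} + z_{0.15} = 2.054 + 1.036 = 3.090.
δ = d·√(n/2) ⇒ d = δ/√(n/2) = 3.090/√(184/2) = 0.3222.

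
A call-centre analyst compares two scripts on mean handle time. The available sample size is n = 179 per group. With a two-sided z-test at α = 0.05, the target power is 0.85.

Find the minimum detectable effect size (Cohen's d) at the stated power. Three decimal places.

d ≈ 0.317

Required noncentrality: δ = z_{0.025} + z_{0.15} = 1.960 + 1.036 = 2.996.
(The second rejection-region term Φ(−δ − z_{α/2}) is negligible and dropped.)
δ = d·√(n/2) ⇒ d = δ/√(n/2) = 2.996/√(179/2) = 0.3167.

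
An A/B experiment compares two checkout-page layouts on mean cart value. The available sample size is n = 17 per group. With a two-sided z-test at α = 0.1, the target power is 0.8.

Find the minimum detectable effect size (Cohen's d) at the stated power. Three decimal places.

Required noncentrality: δ = z_{0.05} + z_{0.20} = 1.645 + 0.842 = 2.486.
(Lower-tail contribution to power is negligible for δ > 0.)
δ = d·√(n/2) ⇒ d = δ/√(n/2) = 2.486/√(17/2) = 0.8529.

d ≈ 0.853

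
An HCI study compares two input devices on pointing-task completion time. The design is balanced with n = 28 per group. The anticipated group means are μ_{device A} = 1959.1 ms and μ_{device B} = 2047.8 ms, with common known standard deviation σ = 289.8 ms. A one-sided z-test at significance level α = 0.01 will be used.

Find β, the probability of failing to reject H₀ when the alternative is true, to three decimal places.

β ≈ 0.881

Standardized effect: d = |μ_{device A} − μ_{device B}| / σ = |1959.1 − 2047.8| / 289.8 = 0.3061
Noncentrality parameter: δ = d·√(n/2) = 0.3061 × √(28/2) = 1.1452
Critical value for a one-sided test at α = 0.01: z_α = 2.326.
Power = Φ(δ − 2.326) = Φ(-1.181) = 0.1188.
Type II error: β = 1 − power = 1 − 0.1188 = 0.8812.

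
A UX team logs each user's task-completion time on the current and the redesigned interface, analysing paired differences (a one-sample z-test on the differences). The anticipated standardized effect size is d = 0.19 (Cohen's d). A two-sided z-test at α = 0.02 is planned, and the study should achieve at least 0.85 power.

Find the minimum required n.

Set Φ(δ − 2.326) = 0.85; then δ − 2.326 = Φ⁻¹(0.85) = 1.036, giving δ = 3.363.
(Ignoring the negligible lower-tail rejection probability gives the usual closed-form inversion.)
δ = d·√n ⇒ n = (δ/d)² = (3.363 / 0.19)² = 313.25.
Round up to the next whole unit.

n = 314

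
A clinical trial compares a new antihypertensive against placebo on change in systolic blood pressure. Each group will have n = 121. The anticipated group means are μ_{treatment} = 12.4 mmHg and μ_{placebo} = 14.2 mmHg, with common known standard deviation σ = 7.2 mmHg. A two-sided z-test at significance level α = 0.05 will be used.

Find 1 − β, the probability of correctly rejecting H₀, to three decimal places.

Power ≈ 0.494

Standardized effect: d = |μ_{treatment} − μ_{placebo}| / σ = |12.4 − 14.2| / 7.2 = 0.2500
Noncentrality parameter: δ = d·√(n/2) = 0.2500 × √(121/2) = 1.9445
Two-sided α = 0.05 → critical value z_{0.025} = 1.960.
Power = Φ(δ − 1.960) + Φ(−δ − 1.960) = Φ(-0.015) + Φ(-3.905) = 0.4938 + 0.0000 = 0.4939.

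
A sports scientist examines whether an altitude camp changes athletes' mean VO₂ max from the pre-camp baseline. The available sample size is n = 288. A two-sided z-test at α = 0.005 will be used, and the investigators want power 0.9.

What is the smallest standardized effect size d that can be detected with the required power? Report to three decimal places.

Need Φ(δ − 2.807) = 0.9, so δ = 2.807 + 1.282 = 4.089.
(The second rejection-region term Φ(−δ − z_{α/2}) is negligible and dropped.)
δ = d·√n ⇒ d = δ/√n = 4.089/√288 = 0.2409.

d ≈ 0.241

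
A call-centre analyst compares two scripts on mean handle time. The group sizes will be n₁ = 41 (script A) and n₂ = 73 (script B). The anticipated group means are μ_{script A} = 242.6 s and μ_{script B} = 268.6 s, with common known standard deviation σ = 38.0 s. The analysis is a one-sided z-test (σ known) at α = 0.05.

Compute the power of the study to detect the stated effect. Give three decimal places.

Standardized effect: d = |μ_{script A} − μ_{script B}| / σ = |242.6 − 268.6| / 38.0 = 0.6842
Noncentrality parameter: δ = d / √(1/n₁ + 1/n₂) = 0.6842 / √(1/41 + 1/73) = 3.5058
Critical value for a one-sided test at α = 0.05: z_α = 1.645.
Power = Φ(δ − 1.645) = Φ(1.861) = 0.9686.

Power ≈ 0.969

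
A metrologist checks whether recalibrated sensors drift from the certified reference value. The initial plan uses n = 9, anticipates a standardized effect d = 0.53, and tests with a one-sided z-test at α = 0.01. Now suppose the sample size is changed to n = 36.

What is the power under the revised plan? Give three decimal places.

Power ≈ 0.803

With n = 36: δ = d·√n = 0.53 × √36 = 3.1800. Critical value z_{0.01} = 2.326.
Revised power = P(Z > 2.326 − δ) = Φ(0.854) = 0.8034.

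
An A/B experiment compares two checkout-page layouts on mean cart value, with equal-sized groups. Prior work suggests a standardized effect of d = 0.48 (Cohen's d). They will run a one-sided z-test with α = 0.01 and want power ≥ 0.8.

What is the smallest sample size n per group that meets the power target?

n = 88 per group

For power 0.8 need Φ(δ − z_{0.01}) = 0.8, so δ = z_{0.01} + z_{0.20} = 2.326 + 0.842 = 3.168.
δ = d·√(n/2) ⇒ n = 2(δ/d)² = 2 × (3.168 / 0.48)² = 87.12.
Rounding up, n = 88 per group.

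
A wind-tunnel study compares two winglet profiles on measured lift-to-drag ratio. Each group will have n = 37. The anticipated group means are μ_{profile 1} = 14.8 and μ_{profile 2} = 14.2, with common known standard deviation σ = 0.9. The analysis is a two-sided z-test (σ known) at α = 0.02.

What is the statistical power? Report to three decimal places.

Standardized effect: d = |μ_{profile 1} − μ_{profile 2}| / σ = |14.8 − 14.2| / 0.9 = 0.6667
Noncentrality parameter: δ = d·√(n/2) = 0.6667 × √(37/2) = 2.8674
Critical value for a two-sided test at α = 0.02: z_{α/2} = 2.326.
Power = Φ(δ − 2.326) + Φ(−δ − 2.326) = Φ(0.541) + Φ(-5.194) = 0.7058 + 0.0000 = 0.7058.

Power ≈ 0.706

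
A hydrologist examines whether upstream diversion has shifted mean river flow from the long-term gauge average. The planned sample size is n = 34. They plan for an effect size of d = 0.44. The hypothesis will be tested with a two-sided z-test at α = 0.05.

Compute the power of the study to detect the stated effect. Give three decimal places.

Power ≈ 0.728

Noncentrality parameter: δ = d·√n = 0.44 × √34 = 2.5656
Two-sided α = 0.05 → critical value z_{0.025} = 1.960.
Power = Φ(δ − 1.960) + Φ(−δ − 1.960) = Φ(0.606) + Φ(-4.526) = 0.7276 + 0.0000 = 0.7276.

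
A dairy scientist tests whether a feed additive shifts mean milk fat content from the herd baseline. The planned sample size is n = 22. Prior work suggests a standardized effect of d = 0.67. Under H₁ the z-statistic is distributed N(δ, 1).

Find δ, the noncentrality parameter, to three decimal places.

δ ≈ 3.143

The noncentrality parameter scales effect size by the design's sample-size factor: δ = d·√n = 0.67 × √22 = 3.1426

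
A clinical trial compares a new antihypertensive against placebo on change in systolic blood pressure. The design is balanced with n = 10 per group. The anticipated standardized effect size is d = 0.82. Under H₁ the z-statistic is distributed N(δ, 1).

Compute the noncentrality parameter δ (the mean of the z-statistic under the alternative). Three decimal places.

δ ≈ 1.834

The noncentrality parameter scales effect size by the design's sample-size factor: δ = d·√(n/2) = 0.82 × √(10/2) = 1.8336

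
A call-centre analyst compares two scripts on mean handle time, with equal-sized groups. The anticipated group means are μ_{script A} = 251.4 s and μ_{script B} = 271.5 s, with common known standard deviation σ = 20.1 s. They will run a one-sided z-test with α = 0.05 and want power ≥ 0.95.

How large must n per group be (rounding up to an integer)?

Standardized effect: d = |μ_{script A} − μ_{script B}| / σ = |251.4 − 271.5| / 20.1 = 1.0000
Set Φ(δ − 1.645) = 0.95; then δ − 1.645 = Φ⁻¹(0.95) = 1.645, giving δ = 3.290.
δ = d·√(n/2) ⇒ n = 2(δ/d)² = 2 × (3.290 / 1.0000)² = 21.64.
Round up to the next whole unit.

n = 22 per group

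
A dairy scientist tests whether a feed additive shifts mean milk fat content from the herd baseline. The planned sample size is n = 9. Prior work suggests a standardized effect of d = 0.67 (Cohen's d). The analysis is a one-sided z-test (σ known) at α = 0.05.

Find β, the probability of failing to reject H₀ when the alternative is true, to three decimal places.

Noncentrality parameter: δ = d·√n = 0.67 × √9 = 2.0100
One-sided α = 0.05 → critical value z_{0.05} = 1.645.
Power = P(Z > 1.645 − δ) = Φ(0.365) = 0.6425.
Type II error: β = 1 − power = 1 − 0.6425 = 0.3575.

β ≈ 0.358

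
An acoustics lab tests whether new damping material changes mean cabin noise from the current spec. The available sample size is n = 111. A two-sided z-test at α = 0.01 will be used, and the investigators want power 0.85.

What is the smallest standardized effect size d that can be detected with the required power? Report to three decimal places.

Need Φ(δ − 2.576) = 0.85, so δ = 2.576 + 1.036 = 3.612.
(The second rejection-region term Φ(−δ − z_{α/2}) is negligible and dropped.)
δ = d·√n ⇒ d = δ/√n = 3.612/√111 = 0.3429.

d ≈ 0.343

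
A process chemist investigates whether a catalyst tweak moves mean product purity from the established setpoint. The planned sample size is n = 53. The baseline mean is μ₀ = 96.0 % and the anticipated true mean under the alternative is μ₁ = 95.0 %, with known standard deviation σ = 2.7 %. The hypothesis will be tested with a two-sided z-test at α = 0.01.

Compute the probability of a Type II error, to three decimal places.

Standardized effect: d = |μ₁ − μ₀| / σ = |95.0 − 96.0| / 2.7 = 0.3704
Noncentrality parameter: δ = d·√n = 0.3704 × √53 = 2.6963
Critical value for a two-sided test at α = 0.01: z_{α/2} = 2.576.
Power = Φ(δ − 2.576) + Φ(−δ − 2.576) = Φ(0.121) + Φ(-5.272) = 0.5480 + 0.0000 = 0.5480.
Type II error: β = 1 − power = 1 − 0.5480 = 0.4520.

β ≈ 0.452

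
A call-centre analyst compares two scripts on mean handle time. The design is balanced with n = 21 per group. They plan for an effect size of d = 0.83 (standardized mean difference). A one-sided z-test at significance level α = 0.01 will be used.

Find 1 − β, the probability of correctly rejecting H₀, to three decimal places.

Power ≈ 0.642

Noncentrality parameter: δ = d·√(n/2) = 0.83 × √(21/2) = 2.6895
Critical value for a one-sided test at α = 0.01: z_α = 2.326.
Power = Φ(δ − 2.326) = Φ(0.363) = 0.6418.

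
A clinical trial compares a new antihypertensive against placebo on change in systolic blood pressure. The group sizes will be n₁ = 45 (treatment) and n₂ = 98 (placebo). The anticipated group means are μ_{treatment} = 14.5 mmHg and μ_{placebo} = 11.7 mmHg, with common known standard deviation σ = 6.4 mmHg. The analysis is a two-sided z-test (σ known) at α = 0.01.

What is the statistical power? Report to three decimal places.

Power ≈ 0.442

Standardized effect: d = |μ_{treatment} − μ_{placebo}| / σ = |14.5 − 11.7| / 6.4 = 0.4375
Noncentrality parameter: δ = d / √(1/n₁ + 1/n₂) = 0.4375 / √(1/45 + 1/98) = 2.4296
Critical value for a two-sided test at α = 0.01: z_{α/2} = 2.576.
Power = Φ(δ − 2.576) + Φ(−δ − 2.576) = Φ(-0.146) + Φ(-5.005) = 0.4419 + 0.0000 = 0.4419.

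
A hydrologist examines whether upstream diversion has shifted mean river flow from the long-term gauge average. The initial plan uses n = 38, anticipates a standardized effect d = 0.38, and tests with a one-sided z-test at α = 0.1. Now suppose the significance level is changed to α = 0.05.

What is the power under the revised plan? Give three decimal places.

δ = d·√n = 0.38 × √38 = 2.3425 (unchanged). New critical value: z_{0.05} = 1.645.
Revised power = Φ(δ − 1.645) = Φ(0.698) = 0.7573.

Power ≈ 0.757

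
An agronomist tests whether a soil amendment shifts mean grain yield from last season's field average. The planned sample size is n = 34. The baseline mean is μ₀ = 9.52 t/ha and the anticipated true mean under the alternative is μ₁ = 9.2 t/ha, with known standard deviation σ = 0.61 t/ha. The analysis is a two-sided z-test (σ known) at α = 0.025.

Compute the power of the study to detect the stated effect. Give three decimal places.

Power ≈ 0.793

Standardized effect: d = |μ₁ − μ₀| / σ = |9.2 − 9.52| / 0.61 = 0.5246
Noncentrality parameter: δ = d·√n = 0.5246 × √34 = 3.0589
Critical value for a two-sided test at α = 0.025: z_{α/2} = 2.241.
Power = Φ(δ − 2.241) + Φ(−δ − 2.241) = Φ(0.817) + Φ(-5.300) = 0.7932 + 0.0000 = 0.7932.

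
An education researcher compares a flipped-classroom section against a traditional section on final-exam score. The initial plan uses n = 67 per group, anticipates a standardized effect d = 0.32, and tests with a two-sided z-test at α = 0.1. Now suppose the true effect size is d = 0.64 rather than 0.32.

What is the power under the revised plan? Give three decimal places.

With d = 0.64: δ = d·√(n/2) = 0.64 × √(67/2) = 3.7043. Critical value z_{0.05} = 1.645.
Revised power = Φ(δ − 1.645) + Φ(−δ − 1.645) = Φ(2.059) + Φ(-5.349) = 0.9803 + 0.0000 = 0.9803.

Power ≈ 0.980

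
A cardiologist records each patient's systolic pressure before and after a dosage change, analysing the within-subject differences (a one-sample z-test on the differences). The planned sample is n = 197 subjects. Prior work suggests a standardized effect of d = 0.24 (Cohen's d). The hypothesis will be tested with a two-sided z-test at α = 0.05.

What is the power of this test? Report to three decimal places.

Noncentrality parameter: δ = d·√n = 0.24 × √197 = 3.3686
Critical value for a two-sided test at α = 0.05: z_{α/2} = 1.960.
Power = Φ(δ − 1.960) + Φ(−δ − 1.960) = Φ(1.409) + Φ(-5.329) = 0.9205 + 0.0000 = 0.9205.

Power ≈ 0.921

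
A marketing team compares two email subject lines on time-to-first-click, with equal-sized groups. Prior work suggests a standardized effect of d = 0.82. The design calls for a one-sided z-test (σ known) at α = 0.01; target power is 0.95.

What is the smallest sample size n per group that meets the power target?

n = 47 per group

For power 0.95 need Φ(δ − z_{0.01}) = 0.95, so δ = z_{0.01} + z_{0.05} = 2.326 + 1.645 = 3.971.
δ = d·√(n/2) ⇒ n = 2(δ/d)² = 2 × (3.971 / 0.82)² = 46.91.
Rounding up, n = 47 per group.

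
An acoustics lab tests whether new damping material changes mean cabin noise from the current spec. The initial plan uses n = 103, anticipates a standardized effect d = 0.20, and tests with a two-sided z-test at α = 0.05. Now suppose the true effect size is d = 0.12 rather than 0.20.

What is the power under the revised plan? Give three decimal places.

Power ≈ 0.230

With d = 0.12: δ = d·√n = 0.12 × √103 = 1.2179. Critical value z_{0.025} = 1.960.
Revised power = Φ(δ − 1.960) + Φ(−δ − 1.960) = Φ(-0.742) + Φ(-3.178) = 0.2290 + 0.0007 = 0.2298.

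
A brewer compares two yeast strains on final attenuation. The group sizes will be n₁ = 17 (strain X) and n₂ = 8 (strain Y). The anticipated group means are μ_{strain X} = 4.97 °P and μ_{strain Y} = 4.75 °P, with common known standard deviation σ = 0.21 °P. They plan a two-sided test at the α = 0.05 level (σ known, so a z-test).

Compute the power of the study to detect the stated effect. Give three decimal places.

Standardized effect: d = |μ_{strain X} − μ_{strain Y}| / σ = |4.97 − 4.75| / 0.21 = 1.0476
Noncentrality parameter: δ = d / √(1/n₁ + 1/n₂) = 1.0476 / √(1/17 + 1/8) = 2.4434
Two-sided α = 0.05 → critical value z_{0.025} = 1.960.
Power = Φ(δ − 1.960) + Φ(−δ − 1.960) = Φ(0.483) + Φ(-4.403) = 0.6856 + 0.0000 = 0.6856.

Power ≈ 0.686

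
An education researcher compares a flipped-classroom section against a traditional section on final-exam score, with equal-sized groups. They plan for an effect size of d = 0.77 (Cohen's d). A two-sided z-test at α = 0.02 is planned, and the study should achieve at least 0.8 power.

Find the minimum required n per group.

n = 34 per group

For power 0.8 need Φ(δ − z_{0.01}) = 0.8, so δ = z_{0.01} + z_{0.20} = 2.326 + 0.842 = 3.168.
(For δ > 0 the lower-tail rejection region contributes negligibly to power, so the one-term inversion is standard.)
δ = d·√(n/2) ⇒ n = 2(δ/d)² = 2 × (3.168 / 0.77)² = 33.85.
Round up to the next whole unit.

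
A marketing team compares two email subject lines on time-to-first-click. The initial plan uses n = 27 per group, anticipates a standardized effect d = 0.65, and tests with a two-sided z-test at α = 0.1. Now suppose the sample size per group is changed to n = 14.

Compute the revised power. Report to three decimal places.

With n = 14 per group: δ = d·√(n/2) = 0.65 × √(14/2) = 1.7197. Critical value z_{0.05} = 1.645.
Revised power = Φ(δ − 1.645) + Φ(−δ − 1.645) = Φ(0.075) + Φ(-3.365) = 0.5298 + 0.0004 = 0.5302.

Power ≈ 0.530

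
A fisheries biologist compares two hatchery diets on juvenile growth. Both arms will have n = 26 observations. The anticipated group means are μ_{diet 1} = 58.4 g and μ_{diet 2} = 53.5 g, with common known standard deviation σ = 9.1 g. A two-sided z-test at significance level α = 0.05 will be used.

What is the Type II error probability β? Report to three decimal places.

β ≈ 0.507

Standardized effect: d = |μ_{diet 1} − μ_{diet 2}| / σ = |58.4 − 53.5| / 9.1 = 0.5385
Noncentrality parameter: λ = d·√(n/2) = 0.5385 × √(26/2) = 1.9415
Critical value for a two-sided test at α = 0.05: z_{α/2} = 1.960.
Power = Φ(λ − 1.960) + Φ(−λ − 1.960) = Φ(-0.019) + Φ(-3.901) = 0.4926 + 0.0000 = 0.4927.
Type II error: β = 1 − power = 1 − 0.4927 = 0.5073.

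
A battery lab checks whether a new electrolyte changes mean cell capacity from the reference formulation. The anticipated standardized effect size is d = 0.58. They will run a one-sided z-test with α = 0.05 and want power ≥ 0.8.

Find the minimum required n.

n = 19

For power 0.8 need Φ(δ − z_{0.05}) = 0.8, so δ = z_{0.05} + z_{0.20} = 1.645 + 0.842 = 2.486.
δ = d·√n ⇒ n = (δ/d)² = (2.486 / 0.58)² = 18.38.
Rounding up, n = 19.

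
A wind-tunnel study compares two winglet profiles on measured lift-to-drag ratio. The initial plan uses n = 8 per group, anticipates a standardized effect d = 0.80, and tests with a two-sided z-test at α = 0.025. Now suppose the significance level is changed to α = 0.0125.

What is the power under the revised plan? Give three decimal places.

Power ≈ 0.185

δ = d·√(n/2) = 0.80 × √(8/2) = 1.6000 (unchanged). New critical value: z_{0.0063} = 2.498.
Revised power = Φ(δ − 2.498) + Φ(−δ − 2.498) = Φ(-0.898) + Φ(-4.098) = 0.1847 + 0.0000 = 0.1847.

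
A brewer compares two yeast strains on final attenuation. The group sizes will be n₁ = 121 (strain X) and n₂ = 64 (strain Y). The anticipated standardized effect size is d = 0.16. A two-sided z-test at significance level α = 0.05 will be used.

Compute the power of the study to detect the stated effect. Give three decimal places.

Power ≈ 0.179

Noncentrality parameter: λ = d / √(1/n₁ + 1/n₂) = 0.16 / √(1/121 + 1/64) = 1.0352
Two-sided α = 0.05 → critical value z_{0.025} = 1.960.
Power = Φ(λ − 1.960) + Φ(−λ − 1.960) = Φ(-0.925) + Φ(-2.995) = 0.1775 + 0.0014 = 0.1789.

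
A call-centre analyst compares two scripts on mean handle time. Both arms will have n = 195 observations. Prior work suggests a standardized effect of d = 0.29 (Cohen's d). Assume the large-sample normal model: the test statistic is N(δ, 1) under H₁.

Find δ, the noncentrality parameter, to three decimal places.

The noncentrality parameter scales effect size by the design's sample-size factor: δ = d·√(n/2) = 0.29 × √(195/2) = 2.8635

δ ≈ 2.864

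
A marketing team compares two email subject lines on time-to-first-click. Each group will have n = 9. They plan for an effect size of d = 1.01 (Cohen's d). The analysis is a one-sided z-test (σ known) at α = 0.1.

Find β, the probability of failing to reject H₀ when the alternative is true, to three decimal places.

β ≈ 0.195

Noncentrality parameter: δ = d·√(n/2) = 1.01 × √(9/2) = 2.1425
One-sided α = 0.1 → critical value z_{0.1} = 1.282.
Power = Φ(δ − 1.282) = Φ(0.861) = 0.8054.
Type II error: β = 1 − power = 1 − 0.8054 = 0.1946.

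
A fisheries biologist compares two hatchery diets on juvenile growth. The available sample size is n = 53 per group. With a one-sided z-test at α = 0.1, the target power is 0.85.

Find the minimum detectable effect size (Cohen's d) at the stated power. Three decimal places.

Need Φ(δ − 1.282) = 0.85, so δ = 1.282 + 1.036 = 2.318.
δ = d·√(n/2) ⇒ d = δ/√(n/2) = 2.318/√(53/2) = 0.4503.

d ≈ 0.450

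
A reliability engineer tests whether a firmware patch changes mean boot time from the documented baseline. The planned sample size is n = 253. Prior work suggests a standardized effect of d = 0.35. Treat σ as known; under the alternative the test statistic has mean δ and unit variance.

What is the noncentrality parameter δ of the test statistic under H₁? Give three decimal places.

δ ≈ 5.567

The noncentrality parameter scales effect size by the design's sample-size factor: δ = d·√n = 0.35 × √253 = 5.5671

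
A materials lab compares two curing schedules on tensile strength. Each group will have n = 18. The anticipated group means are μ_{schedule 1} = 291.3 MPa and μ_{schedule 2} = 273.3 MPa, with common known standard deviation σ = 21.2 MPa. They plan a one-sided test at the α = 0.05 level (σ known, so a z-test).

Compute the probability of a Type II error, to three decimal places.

Standardized effect: d = |μ_{schedule 1} − μ_{schedule 2}| / σ = |291.3 − 273.3| / 21.2 = 0.8491
Noncentrality parameter: δ = d·√(n/2) = 0.8491 × √(18/2) = 2.5472
Critical value for a one-sided test at α = 0.05: z_α = 1.645.
Power = P(Z > 1.645 − δ) = Φ(0.902) = 0.8166.
Type II error: β = 1 − power = 1 − 0.8166 = 0.1834.

β ≈ 0.183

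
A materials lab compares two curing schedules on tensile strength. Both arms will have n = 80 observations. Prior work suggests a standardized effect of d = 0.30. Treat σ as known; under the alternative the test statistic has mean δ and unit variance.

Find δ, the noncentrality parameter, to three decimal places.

δ ≈ 1.897

The noncentrality parameter scales effect size by the design's sample-size factor: δ = d·√(n/2) = 0.30 × √(80/2) = 1.8974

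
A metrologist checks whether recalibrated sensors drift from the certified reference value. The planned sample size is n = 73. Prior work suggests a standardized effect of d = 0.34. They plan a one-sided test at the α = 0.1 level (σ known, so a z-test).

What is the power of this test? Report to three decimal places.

Power ≈ 0.948

Noncentrality parameter: δ = d·√n = 0.34 × √73 = 2.9050
One-sided α = 0.1 → critical value z_{0.1} = 1.282.
Power = Φ(δ − 1.282) = Φ(1.623) = 0.9477.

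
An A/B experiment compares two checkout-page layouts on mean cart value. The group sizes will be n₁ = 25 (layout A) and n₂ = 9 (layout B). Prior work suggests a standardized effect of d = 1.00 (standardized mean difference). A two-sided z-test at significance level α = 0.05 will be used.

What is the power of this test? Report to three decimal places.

Noncentrality parameter: δ = d / √(1/n₁ + 1/n₂) = 1.00 / √(1/25 + 1/9) = 2.5725
Critical value for a two-sided test at α = 0.05: z_{α/2} = 1.960.
Power = Φ(δ − 1.960) + Φ(−δ − 1.960) = Φ(0.613) + Φ(-4.532) = 0.7299 + 0.0000 = 0.7299.

Power ≈ 0.730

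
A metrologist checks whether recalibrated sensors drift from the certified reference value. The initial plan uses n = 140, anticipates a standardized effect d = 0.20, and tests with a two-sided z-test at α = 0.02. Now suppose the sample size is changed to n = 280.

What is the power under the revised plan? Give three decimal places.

Power ≈ 0.846

With n = 280: δ = d·√n = 0.20 × √280 = 3.3466. Critical value z_{0.01} = 2.326.
Revised power = Φ(δ − 2.326) + Φ(−δ − 2.326) = Φ(1.020) + Φ(-5.673) = 0.8462 + 0.0000 = 0.8462.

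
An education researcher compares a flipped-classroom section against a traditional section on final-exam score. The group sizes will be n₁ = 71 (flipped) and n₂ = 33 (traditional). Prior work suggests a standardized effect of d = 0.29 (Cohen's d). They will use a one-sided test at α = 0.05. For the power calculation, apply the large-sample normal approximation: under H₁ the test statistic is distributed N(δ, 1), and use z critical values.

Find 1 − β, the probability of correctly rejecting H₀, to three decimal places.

Noncentrality parameter: δ = d / √(1/n₁ + 1/n₂) = 0.29 / √(1/71 + 1/33) = 1.3765
One-sided α = 0.05 → critical value z_{0.05} = 1.645.
Power = P(Z > 1.645 − δ) = Φ(-0.268) = 0.3942.

Power ≈ 0.394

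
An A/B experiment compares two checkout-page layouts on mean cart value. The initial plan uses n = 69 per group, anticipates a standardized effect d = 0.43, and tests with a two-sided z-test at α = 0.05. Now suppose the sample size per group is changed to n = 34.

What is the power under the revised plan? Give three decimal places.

With n = 34 per group: δ = d·√(n/2) = 0.43 × √(34/2) = 1.7729. Critical value z_{0.025} = 1.960.
Revised power = Φ(δ − 1.960) + Φ(−δ − 1.960) = Φ(-0.187) + Φ(-3.733) = 0.4258 + 0.0001 = 0.4259.

Power ≈ 0.426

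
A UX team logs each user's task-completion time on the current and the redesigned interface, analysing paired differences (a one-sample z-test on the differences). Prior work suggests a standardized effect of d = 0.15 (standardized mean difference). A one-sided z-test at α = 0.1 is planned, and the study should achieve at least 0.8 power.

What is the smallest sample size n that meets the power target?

For power 0.8 need Φ(δ − z_{0.1}) = 0.8, so δ = z_{0.1} + z_{0.20} = 1.282 + 0.842 = 2.123.
δ = d·√n ⇒ n = (δ/d)² = (2.123 / 0.15)² = 200.35.
Rounding up, n = 201.

n = 201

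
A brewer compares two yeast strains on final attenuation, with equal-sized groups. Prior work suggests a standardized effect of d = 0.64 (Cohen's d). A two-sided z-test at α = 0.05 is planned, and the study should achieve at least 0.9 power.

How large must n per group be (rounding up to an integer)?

n = 52 per group

For power 0.9 need Φ(δ − z_{0.025}) = 0.9, so δ = z_{0.025} + z_{0.10} = 1.960 + 1.282 = 3.242.
(For δ > 0 the lower-tail rejection region contributes negligibly to power, so the one-term inversion is standard.)
δ = d·√(n/2) ⇒ n = 2(δ/d)² = 2 × (3.242 / 0.64)² = 51.31.
Rounding up, n = 52 per group.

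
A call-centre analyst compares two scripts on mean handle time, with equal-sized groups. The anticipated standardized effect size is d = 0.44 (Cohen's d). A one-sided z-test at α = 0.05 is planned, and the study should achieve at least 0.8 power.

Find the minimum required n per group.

n = 64 per group

Set Φ(δ − 1.645) = 0.8; then δ − 1.645 = Φ⁻¹(0.8) = 0.842, giving δ = 2.486.
δ = d·√(n/2) ⇒ n = 2(δ/d)² = 2 × (2.486 / 0.44)² = 63.87.
Rounding up, n = 64 per group.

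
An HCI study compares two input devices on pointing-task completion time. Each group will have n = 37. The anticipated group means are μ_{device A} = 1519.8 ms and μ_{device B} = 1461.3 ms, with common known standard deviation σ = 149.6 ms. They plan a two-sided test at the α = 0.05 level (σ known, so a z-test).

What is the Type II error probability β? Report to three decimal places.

Standardized effect: d = |μ_{device A} − μ_{device B}| / σ = |1519.8 − 1461.3| / 149.6 = 0.3910
Noncentrality parameter: δ = d·√(n/2) = 0.3910 × √(37/2) = 1.6819
Two-sided α = 0.05 → critical value z_{0.025} = 1.960.
Power = Φ(δ − 1.960) + Φ(−δ − 1.960) = Φ(-0.278) + Φ(-3.642) = 0.3905 + 0.0001 = 0.3906.
Type II error: β = 1 − power = 1 − 0.3906 = 0.6094.

β ≈ 0.609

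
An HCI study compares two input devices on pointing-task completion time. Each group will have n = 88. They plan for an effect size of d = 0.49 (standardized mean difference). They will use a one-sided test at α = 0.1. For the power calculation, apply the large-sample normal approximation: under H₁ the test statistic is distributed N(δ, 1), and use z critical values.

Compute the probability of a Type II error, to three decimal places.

Noncentrality parameter: δ = d·√(n/2) = 0.49 × √(88/2) = 3.2503
Critical value for a one-sided test at α = 0.1: z_α = 1.282.
Power = P(Z > 1.282 − δ) = Φ(1.969) = 0.9755.
Type II error: β = 1 − power = 1 − 0.9755 = 0.0245.

β ≈ 0.024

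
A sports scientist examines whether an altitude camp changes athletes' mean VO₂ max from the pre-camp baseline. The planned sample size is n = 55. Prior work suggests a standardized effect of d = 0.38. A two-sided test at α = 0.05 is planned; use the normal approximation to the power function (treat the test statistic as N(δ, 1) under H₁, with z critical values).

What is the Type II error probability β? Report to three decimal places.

β ≈ 0.195

Noncentrality parameter: δ = d·√n = 0.38 × √55 = 2.8182
Critical value for a two-sided test at α = 0.05: z_{α/2} = 1.960.
Power = Φ(δ − 1.960) + Φ(−δ − 1.960) = Φ(0.858) + Φ(-4.778) = 0.8046 + 0.0000 = 0.8046.
Type II error: β = 1 − power = 1 − 0.8046 = 0.1954.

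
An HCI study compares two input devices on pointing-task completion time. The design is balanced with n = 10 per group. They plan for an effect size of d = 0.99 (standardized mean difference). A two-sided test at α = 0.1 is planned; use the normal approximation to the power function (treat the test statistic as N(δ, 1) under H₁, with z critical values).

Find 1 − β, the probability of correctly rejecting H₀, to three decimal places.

Power ≈ 0.715

Noncentrality parameter: δ = d·√(n/2) = 0.99 × √(10/2) = 2.2137
Critical value for a two-sided test at α = 0.1: z_{α/2} = 1.645.
Power = Φ(δ − 1.645) + Φ(−δ − 1.645) = Φ(0.569) + Φ(-3.859) = 0.7153 + 0.0001 = 0.7153.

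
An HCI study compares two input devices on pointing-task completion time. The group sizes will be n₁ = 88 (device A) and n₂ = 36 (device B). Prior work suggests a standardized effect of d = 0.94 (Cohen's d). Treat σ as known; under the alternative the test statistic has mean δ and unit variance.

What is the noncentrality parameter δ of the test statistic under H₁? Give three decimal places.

δ = d / √(1/n₁ + 1/n₂) = 0.94 / √(1/88 + 1/36) = 4.7513

δ ≈ 4.751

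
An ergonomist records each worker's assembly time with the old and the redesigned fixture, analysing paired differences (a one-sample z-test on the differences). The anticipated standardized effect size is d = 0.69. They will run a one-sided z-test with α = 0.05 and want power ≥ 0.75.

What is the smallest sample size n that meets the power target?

Set Φ(δ − 1.645) = 0.75; then δ − 1.645 = Φ⁻¹(0.75) = 0.674, giving δ = 2.319.
δ = d·√n ⇒ n = (δ/d)² = (2.319 / 0.69)² = 11.30.
Rounding up, n = 12.

n = 12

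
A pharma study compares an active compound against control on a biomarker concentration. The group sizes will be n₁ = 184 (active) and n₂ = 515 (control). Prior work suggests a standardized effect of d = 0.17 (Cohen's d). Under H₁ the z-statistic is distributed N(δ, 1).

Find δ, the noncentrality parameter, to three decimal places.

δ ≈ 1.979

The noncentrality parameter scales effect size by the design's sample-size factor: δ = d / √(1/n₁ + 1/n₂) = 0.17 / √(1/184 + 1/515) = 1.9794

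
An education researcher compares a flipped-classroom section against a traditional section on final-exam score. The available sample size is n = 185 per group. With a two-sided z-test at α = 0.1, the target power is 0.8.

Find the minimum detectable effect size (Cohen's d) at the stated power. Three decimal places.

d ≈ 0.259

Required noncentrality: δ = z_{0.05} + z_{0.20} = 1.645 + 0.842 = 2.486.
(The second rejection-region term Φ(−δ − z_{α/2}) is negligible and dropped.)
δ = d·√(n/2) ⇒ d = δ/√(n/2) = 2.486/√(185/2) = 0.2585.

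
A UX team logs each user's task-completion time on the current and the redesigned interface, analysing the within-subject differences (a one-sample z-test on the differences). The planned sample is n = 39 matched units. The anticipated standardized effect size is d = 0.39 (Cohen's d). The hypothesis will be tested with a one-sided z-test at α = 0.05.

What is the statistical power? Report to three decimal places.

Noncentrality parameter: λ = d·√n = 0.39 × √39 = 2.4355
One-sided α = 0.05 → critical value z_{0.05} = 1.645.
Power = P(Z > 1.645 − λ) = Φ(0.791) = 0.7854.

Power ≈ 0.785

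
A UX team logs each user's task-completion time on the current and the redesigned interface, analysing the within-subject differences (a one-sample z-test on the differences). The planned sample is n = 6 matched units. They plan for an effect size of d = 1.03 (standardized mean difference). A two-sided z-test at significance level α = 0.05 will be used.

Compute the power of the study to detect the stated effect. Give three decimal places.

Noncentrality parameter: δ = d·√n = 1.03 × √6 = 2.5230
Two-sided α = 0.05 → critical value z_{0.025} = 1.960.
Power = Φ(δ − 1.960) + Φ(−δ − 1.960) = Φ(0.563) + Φ(-4.483) = 0.7133 + 0.0000 = 0.7133.

Power ≈ 0.713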